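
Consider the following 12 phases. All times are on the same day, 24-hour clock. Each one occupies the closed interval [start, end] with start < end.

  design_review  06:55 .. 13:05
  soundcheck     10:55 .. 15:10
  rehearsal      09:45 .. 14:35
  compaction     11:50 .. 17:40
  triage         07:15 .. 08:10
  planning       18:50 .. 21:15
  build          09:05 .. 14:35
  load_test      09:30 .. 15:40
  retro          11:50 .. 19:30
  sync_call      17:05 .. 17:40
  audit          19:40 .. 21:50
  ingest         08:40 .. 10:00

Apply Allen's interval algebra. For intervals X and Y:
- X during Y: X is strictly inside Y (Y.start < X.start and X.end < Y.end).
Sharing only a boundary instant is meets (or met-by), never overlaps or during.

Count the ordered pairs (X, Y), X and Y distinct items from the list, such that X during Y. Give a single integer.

Checking all 132 ordered pairs for relation 'during'; matching pairs in alphabetical order:
(ingest, design_review): ingest during design_review ✓
(rehearsal, load_test): rehearsal during load_test ✓
(soundcheck, load_test): soundcheck during load_test ✓
(sync_call, retro): sync_call during retro ✓
(triage, design_review): triage during design_review ✓
Count: 5.

5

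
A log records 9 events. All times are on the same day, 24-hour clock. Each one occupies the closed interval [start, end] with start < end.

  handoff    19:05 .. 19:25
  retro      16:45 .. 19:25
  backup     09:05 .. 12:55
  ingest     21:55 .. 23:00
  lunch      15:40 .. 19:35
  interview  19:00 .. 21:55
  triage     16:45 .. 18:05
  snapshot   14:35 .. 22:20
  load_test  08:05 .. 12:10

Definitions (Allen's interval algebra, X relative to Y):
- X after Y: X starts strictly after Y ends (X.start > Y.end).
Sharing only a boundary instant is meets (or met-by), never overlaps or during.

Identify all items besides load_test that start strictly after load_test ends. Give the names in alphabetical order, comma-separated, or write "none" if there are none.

handoff, ingest, interview, lunch, retro, snapshot, triage

Target load_test = [08:05, 12:10].
backup [09:05, 12:55] → overlapped-by → no.
handoff [19:05, 19:25] → after → yes.
ingest [21:55, 23:00] → after → yes.
interview [19:00, 21:55] → after → yes.
lunch [15:40, 19:35] → after → yes.
retro [16:45, 19:25] → after → yes.
snapshot [14:35, 22:20] → after → yes.
triage [16:45, 18:05] → after → yes.
Result: handoff, ingest, interview, lunch, retro, snapshot, triage.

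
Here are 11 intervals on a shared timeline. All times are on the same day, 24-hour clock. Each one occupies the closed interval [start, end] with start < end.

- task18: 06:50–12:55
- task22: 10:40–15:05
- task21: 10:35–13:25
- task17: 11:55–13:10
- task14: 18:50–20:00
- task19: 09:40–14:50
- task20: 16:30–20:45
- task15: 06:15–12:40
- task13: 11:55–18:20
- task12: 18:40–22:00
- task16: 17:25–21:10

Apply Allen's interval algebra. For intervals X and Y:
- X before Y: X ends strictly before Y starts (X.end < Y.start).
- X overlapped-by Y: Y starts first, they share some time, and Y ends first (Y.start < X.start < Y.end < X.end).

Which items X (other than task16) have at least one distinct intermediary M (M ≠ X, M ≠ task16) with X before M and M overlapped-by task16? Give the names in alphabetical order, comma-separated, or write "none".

Target task16 = [17:25, 21:10].
Intermediaries M with M overlapped-by task16: task12.
Via task12 — items with X before task12: task13, task15, task17, task18, task19, task21, task22.
Union: task13, task15, task17, task18, task19, task21, task22.

task13, task15, task17, task18, task19, task21, task22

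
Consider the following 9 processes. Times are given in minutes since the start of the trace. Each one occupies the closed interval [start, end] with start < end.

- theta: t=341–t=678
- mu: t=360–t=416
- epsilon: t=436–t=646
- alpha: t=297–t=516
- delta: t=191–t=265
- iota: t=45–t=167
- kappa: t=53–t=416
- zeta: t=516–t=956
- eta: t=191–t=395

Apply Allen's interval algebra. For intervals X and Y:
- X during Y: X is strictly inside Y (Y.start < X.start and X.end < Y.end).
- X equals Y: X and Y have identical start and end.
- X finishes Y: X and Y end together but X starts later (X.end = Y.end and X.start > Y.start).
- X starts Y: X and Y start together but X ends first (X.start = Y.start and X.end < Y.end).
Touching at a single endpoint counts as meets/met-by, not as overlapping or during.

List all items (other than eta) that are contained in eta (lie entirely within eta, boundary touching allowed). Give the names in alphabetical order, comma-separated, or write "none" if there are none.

delta

Target eta = [t=191, t=395].
alpha [t=297, t=516] → overlapped-by → no.
delta [t=191, t=265] → starts → yes.
epsilon [t=436, t=646] → after → no.
iota [t=45, t=167] → before → no.
kappa [t=53, t=416] → contains → no.
mu [t=360, t=416] → overlapped-by → no.
theta [t=341, t=678] → overlapped-by → no.
zeta [t=516, t=956] → after → no.
Result: delta.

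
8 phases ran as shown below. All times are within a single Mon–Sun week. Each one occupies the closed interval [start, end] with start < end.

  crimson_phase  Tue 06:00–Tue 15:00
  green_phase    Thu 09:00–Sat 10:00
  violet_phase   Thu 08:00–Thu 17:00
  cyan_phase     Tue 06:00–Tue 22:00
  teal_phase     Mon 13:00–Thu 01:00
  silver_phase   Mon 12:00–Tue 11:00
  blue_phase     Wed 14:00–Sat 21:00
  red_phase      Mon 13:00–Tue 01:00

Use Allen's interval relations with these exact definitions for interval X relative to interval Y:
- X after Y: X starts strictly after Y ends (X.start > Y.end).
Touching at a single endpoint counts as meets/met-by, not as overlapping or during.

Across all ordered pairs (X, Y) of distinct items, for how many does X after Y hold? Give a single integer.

Checking all 56 ordered pairs for relation 'after'; matching pairs in alphabetical order:
(blue_phase, crimson_phase): blue_phase after crimson_phase ✓
(blue_phase, cyan_phase): blue_phase after cyan_phase ✓
(blue_phase, red_phase): blue_phase after red_phase ✓
(blue_phase, silver_phase): blue_phase after silver_phase ✓
(crimson_phase, red_phase): crimson_phase after red_phase ✓
(cyan_phase, red_phase): cyan_phase after red_phase ✓
(green_phase, crimson_phase): green_phase after crimson_phase ✓
(green_phase, cyan_phase): green_phase after cyan_phase ✓
(green_phase, red_phase): green_phase after red_phase ✓
(green_phase, silver_phase): green_phase after silver_phase ✓
(green_phase, teal_phase): green_phase after teal_phase ✓
(violet_phase, crimson_phase): violet_phase after crimson_phase ✓
(violet_phase, cyan_phase): violet_phase after cyan_phase ✓
(violet_phase, red_phase): violet_phase after red_phase ✓
(violet_phase, silver_phase): violet_phase after silver_phase ✓
(violet_phase, teal_phase): violet_phase after teal_phase ✓
Count: 16.

16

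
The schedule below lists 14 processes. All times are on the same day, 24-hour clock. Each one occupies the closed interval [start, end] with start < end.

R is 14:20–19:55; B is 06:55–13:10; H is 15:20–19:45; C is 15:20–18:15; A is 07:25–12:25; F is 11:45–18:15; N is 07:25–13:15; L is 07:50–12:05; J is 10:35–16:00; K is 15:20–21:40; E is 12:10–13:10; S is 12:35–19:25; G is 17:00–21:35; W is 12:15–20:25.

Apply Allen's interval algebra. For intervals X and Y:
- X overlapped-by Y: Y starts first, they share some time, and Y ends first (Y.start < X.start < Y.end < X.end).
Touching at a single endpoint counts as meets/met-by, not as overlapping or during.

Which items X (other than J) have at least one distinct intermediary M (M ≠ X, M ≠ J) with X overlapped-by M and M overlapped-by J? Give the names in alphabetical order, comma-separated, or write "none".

Target J = [10:35, 16:00].
Intermediaries M with M overlapped-by J: C, F, H, K, R, S, W.
Via C — items with X overlapped-by C: G.
Via F — items with X overlapped-by F: G, H, K, R, S, W.
Via H — items with X overlapped-by H: G.
Via K — items with X overlapped-by K: none.
Via R — items with X overlapped-by R: G, K.
Via S — items with X overlapped-by S: G, H, K, R.
Via W — items with X overlapped-by W: G, K.
Union: G, H, K, R, S, W.

G, H, K, R, S, W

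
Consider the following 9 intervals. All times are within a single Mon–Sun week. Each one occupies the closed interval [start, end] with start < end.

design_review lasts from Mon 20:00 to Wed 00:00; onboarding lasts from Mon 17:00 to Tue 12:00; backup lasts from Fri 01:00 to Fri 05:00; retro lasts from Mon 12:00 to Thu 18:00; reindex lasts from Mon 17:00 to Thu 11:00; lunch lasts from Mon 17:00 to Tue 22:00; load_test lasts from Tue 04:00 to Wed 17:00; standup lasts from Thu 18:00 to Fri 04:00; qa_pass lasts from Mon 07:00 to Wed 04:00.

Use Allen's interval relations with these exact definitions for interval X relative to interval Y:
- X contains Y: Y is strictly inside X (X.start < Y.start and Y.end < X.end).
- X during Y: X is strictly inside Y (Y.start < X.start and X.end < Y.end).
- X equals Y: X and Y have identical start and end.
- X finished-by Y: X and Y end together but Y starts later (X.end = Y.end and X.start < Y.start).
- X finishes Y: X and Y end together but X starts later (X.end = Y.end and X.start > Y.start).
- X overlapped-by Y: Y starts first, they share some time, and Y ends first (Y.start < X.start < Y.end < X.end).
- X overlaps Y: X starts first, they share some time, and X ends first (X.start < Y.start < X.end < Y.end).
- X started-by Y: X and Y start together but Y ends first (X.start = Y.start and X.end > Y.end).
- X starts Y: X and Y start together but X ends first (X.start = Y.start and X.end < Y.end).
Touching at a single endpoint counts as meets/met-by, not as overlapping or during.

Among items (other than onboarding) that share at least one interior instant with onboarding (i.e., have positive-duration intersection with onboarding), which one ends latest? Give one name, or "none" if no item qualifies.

Target onboarding = [Mon 17:00, Tue 12:00].
backup [Fri 01:00, Fri 05:00] → after → excluded.
design_review [Mon 20:00, Wed 00:00] → overlapped-by → candidate.
load_test [Tue 04:00, Wed 17:00] → overlapped-by → candidate.
lunch [Mon 17:00, Tue 22:00] → started-by → candidate.
qa_pass [Mon 07:00, Wed 04:00] → contains → candidate.
reindex [Mon 17:00, Thu 11:00] → started-by → candidate.
retro [Mon 12:00, Thu 18:00] → contains → candidate.
standup [Thu 18:00, Fri 04:00] → after → excluded.
Among candidates, latest end is Thu 18:00 → retro.

retro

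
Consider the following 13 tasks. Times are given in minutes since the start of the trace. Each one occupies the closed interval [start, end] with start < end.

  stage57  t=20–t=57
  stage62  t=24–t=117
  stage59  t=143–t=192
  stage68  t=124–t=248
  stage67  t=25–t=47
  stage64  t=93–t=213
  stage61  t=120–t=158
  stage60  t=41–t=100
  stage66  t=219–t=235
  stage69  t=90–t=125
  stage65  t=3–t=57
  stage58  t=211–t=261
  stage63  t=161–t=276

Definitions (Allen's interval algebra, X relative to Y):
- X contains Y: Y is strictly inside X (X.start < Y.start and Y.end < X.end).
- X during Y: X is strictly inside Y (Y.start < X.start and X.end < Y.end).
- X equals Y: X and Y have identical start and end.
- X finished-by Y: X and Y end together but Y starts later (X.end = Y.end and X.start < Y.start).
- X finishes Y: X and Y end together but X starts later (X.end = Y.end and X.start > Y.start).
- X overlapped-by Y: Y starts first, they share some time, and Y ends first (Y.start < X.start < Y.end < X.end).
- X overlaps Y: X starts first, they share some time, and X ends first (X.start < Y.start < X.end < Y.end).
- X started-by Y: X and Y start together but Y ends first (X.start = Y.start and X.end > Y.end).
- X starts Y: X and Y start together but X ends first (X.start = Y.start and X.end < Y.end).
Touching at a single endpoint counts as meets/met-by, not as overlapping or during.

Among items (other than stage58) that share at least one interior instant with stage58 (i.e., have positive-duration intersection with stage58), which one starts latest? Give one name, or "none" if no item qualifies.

Target stage58 = [t=211, t=261].
stage57 [t=20, t=57] → before → excluded.
stage59 [t=143, t=192] → before → excluded.
stage60 [t=41, t=100] → before → excluded.
stage61 [t=120, t=158] → before → excluded.
stage62 [t=24, t=117] → before → excluded.
stage63 [t=161, t=276] → contains → candidate.
stage64 [t=93, t=213] → overlaps → candidate.
stage65 [t=3, t=57] → before → excluded.
stage66 [t=219, t=235] → during → candidate.
stage67 [t=25, t=47] → before → excluded.
stage68 [t=124, t=248] → overlaps → candidate.
stage69 [t=90, t=125] → before → excluded.
Among candidates, latest start is t=219 → stage66.

stage66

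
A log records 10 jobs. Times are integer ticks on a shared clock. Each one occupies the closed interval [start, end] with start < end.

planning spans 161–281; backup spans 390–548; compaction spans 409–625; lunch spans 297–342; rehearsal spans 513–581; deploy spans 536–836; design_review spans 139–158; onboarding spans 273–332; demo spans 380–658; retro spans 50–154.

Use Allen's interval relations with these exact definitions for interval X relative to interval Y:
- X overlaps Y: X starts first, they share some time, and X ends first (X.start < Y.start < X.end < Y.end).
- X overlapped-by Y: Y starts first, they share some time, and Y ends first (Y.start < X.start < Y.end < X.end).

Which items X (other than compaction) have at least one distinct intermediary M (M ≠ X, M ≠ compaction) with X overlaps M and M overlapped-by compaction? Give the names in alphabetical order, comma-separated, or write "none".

Target compaction = [409, 625].
Intermediaries M with M overlapped-by compaction: deploy.
Via deploy — items with X overlaps deploy: backup, demo, rehearsal.
Union: backup, demo, rehearsal.

backup, demo, rehearsal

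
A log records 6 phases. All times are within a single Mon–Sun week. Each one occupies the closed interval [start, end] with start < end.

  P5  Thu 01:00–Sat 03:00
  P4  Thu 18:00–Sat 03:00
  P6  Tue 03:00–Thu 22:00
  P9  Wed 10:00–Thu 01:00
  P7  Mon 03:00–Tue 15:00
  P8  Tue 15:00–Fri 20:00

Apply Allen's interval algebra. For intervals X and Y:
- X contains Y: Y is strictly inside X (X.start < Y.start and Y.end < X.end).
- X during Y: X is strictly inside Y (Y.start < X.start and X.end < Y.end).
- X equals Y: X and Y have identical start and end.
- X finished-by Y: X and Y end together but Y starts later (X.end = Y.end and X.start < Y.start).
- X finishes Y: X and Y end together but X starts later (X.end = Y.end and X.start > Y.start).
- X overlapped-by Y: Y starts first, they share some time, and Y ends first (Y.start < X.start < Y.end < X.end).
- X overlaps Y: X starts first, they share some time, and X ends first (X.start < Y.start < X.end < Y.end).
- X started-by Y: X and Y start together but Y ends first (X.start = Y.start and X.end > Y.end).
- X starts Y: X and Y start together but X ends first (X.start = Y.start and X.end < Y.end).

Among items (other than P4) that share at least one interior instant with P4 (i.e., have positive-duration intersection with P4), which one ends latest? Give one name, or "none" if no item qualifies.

Target P4 = [Thu 18:00, Sat 03:00].
P5 [Thu 01:00, Sat 03:00] → finished-by → candidate.
P6 [Tue 03:00, Thu 22:00] → overlaps → candidate.
P7 [Mon 03:00, Tue 15:00] → before → excluded.
P8 [Tue 15:00, Fri 20:00] → overlaps → candidate.
P9 [Wed 10:00, Thu 01:00] → before → excluded.
Among candidates, latest end is Sat 03:00 → P5.

P5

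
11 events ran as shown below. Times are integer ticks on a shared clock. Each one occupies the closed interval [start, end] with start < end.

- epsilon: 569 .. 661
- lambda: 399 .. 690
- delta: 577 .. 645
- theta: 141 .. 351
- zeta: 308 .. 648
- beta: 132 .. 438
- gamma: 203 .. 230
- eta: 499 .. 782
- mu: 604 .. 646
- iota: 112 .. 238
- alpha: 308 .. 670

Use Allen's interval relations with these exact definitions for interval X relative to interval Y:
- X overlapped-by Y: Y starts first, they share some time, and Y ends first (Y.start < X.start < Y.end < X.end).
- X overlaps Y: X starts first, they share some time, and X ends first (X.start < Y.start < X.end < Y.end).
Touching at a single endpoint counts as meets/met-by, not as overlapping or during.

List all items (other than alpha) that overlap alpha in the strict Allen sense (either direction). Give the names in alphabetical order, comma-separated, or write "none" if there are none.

beta, eta, lambda, theta

Target alpha = [308, 670].
beta [132, 438] → overlaps → yes.
delta [577, 645] → during → no.
epsilon [569, 661] → during → no.
eta [499, 782] → overlapped-by → yes.
gamma [203, 230] → before → no.
iota [112, 238] → before → no.
lambda [399, 690] → overlapped-by → yes.
mu [604, 646] → during → no.
theta [141, 351] → overlaps → yes.
zeta [308, 648] → starts → no.
Result: beta, eta, lambda, theta.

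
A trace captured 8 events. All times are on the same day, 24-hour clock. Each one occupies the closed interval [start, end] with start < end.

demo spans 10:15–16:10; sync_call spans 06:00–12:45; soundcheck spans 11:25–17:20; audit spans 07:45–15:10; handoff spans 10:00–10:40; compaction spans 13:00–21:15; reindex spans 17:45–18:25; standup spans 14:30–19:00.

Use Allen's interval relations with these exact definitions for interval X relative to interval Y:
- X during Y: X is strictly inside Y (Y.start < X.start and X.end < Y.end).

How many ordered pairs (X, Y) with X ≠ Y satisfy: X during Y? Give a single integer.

Checking all 56 ordered pairs for relation 'during'; matching pairs in alphabetical order:
(handoff, audit): handoff during audit ✓
(handoff, sync_call): handoff during sync_call ✓
(reindex, compaction): reindex during compaction ✓
(reindex, standup): reindex during standup ✓
(standup, compaction): standup during compaction ✓
Count: 5.

5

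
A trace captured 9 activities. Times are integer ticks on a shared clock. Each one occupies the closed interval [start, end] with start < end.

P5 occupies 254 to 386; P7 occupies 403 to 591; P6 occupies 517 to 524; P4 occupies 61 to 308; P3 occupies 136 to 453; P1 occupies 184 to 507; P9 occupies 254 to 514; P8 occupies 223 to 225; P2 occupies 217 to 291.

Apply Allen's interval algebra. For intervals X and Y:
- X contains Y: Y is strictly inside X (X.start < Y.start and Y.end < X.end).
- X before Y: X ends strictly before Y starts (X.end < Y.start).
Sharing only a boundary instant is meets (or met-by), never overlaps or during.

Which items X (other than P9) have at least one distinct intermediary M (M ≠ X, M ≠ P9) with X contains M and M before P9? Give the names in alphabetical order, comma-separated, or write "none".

Target P9 = [254, 514].
Intermediaries M with M before P9: P8.
Via P8 — items with X contains P8: P1, P2, P3, P4.
Union: P1, P2, P3, P4.

P1, P2, P3, P4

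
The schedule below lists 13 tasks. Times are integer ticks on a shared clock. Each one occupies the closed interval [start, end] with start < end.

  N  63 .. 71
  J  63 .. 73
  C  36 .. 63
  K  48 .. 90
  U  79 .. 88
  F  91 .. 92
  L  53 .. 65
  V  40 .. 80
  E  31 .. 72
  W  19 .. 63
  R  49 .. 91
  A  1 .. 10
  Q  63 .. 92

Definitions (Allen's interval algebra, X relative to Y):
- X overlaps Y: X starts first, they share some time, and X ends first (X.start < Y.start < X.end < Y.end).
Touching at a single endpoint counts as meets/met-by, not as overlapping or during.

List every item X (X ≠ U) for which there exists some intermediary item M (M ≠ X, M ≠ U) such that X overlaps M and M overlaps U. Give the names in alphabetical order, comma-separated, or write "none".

C, E, W

Target U = [79, 88].
Intermediaries M with M overlaps U: V.
Via V — items with X overlaps V: C, E, W.
Union: C, E, W.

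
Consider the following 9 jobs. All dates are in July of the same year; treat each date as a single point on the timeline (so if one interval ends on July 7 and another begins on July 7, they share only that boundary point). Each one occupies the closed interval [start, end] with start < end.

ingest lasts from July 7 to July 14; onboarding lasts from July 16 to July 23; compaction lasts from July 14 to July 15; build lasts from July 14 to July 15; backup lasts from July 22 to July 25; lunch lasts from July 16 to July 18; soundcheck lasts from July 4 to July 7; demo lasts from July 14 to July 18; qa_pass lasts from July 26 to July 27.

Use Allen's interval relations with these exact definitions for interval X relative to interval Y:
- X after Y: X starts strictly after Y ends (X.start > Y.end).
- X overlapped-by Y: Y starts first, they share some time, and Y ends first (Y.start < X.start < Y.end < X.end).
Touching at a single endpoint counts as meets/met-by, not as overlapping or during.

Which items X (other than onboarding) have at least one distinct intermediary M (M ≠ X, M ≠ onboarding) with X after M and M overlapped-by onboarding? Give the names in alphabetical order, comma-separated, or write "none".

Target onboarding = [July 16, July 23].
Intermediaries M with M overlapped-by onboarding: backup.
Via backup — items with X after backup: qa_pass.
Union: qa_pass.

qa_pass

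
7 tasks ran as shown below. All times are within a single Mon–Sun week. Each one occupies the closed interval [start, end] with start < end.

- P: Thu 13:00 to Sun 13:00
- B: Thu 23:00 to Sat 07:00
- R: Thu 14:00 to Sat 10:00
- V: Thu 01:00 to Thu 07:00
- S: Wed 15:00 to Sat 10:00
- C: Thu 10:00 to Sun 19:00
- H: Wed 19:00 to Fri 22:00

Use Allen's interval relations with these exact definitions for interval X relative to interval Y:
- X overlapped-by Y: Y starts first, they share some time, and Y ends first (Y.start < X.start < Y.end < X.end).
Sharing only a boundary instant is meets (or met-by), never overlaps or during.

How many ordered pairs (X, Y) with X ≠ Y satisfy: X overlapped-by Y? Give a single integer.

Checking all 42 ordered pairs for relation 'overlapped-by'; matching pairs in alphabetical order:
(B, H): B overlapped-by H ✓
(C, H): C overlapped-by H ✓
(C, S): C overlapped-by S ✓
(P, H): P overlapped-by H ✓
(P, S): P overlapped-by S ✓
(R, H): R overlapped-by H ✓
Count: 6.

6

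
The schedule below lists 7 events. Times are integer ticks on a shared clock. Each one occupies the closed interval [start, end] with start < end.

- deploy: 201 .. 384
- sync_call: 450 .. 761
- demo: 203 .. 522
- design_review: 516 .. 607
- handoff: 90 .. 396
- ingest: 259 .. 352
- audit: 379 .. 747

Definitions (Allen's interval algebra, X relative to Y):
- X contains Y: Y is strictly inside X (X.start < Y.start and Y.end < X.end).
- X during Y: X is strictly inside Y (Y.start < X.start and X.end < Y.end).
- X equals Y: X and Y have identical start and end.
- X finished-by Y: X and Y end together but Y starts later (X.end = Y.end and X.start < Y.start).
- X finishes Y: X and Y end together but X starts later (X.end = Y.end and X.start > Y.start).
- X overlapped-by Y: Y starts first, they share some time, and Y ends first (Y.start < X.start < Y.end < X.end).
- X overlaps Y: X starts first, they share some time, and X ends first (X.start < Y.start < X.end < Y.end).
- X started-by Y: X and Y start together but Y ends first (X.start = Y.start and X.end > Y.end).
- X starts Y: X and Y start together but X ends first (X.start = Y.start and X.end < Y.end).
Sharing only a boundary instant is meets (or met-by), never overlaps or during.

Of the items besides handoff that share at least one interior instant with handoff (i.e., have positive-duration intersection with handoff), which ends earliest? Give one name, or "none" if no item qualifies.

Target handoff = [90, 396].
audit [379, 747] → overlapped-by → candidate.
demo [203, 522] → overlapped-by → candidate.
deploy [201, 384] → during → candidate.
design_review [516, 607] → after → excluded.
ingest [259, 352] → during → candidate.
sync_call [450, 761] → after → excluded.
Among candidates, earliest end is 352 → ingest.

ingest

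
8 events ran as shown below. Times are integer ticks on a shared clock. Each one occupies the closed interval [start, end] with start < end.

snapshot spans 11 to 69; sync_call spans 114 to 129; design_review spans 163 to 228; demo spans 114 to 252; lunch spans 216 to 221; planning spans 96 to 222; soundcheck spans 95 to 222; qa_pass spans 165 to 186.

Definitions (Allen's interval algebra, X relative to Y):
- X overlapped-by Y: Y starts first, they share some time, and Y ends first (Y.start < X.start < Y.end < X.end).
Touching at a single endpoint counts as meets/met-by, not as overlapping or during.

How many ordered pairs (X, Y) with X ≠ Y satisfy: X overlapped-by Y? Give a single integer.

4

Checking all 56 ordered pairs for relation 'overlapped-by'; matching pairs in alphabetical order:
(demo, planning): demo overlapped-by planning ✓
(demo, soundcheck): demo overlapped-by soundcheck ✓
(design_review, planning): design_review overlapped-by planning ✓
(design_review, soundcheck): design_review overlapped-by soundcheck ✓
Count: 4.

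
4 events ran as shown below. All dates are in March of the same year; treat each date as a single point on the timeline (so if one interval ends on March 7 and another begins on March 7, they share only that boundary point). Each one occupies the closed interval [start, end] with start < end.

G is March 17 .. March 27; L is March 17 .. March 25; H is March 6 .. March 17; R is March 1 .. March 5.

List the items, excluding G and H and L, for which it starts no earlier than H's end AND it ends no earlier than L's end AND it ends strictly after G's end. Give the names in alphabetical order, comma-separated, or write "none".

none

Conditions: its start is no earlier than H's end (X.start >= March 17) AND its end is no earlier than L's end (X.end >= March 25) AND its end is strictly after G's end (X.end > March 27).
R: start March 1 >= March 17? ✗; end March 5 >= March 25? ✗; end March 5 > March 27? ✗ → no.
Result: none.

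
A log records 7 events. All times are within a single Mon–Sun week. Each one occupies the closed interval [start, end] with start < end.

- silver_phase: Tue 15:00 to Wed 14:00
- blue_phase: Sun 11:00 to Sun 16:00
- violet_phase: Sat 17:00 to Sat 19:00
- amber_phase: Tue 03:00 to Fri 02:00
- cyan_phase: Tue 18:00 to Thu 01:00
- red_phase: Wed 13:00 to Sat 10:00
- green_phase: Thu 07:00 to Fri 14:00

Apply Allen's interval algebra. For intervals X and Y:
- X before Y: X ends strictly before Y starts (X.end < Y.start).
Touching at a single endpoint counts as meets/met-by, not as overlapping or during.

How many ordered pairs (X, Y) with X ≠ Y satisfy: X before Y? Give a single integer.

Checking all 42 ordered pairs for relation 'before'; matching pairs in alphabetical order:
(amber_phase, blue_phase): amber_phase before blue_phase ✓
(amber_phase, violet_phase): amber_phase before violet_phase ✓
(cyan_phase, blue_phase): cyan_phase before blue_phase ✓
(cyan_phase, green_phase): cyan_phase before green_phase ✓
(cyan_phase, violet_phase): cyan_phase before violet_phase ✓
(green_phase, blue_phase): green_phase before blue_phase ✓
(green_phase, violet_phase): green_phase before violet_phase ✓
(red_phase, blue_phase): red_phase before blue_phase ✓
(red_phase, violet_phase): red_phase before violet_phase ✓
(silver_phase, blue_phase): silver_phase before blue_phase ✓
(silver_phase, green_phase): silver_phase before green_phase ✓
(silver_phase, violet_phase): silver_phase before violet_phase ✓
(violet_phase, blue_phase): violet_phase before blue_phase ✓
Count: 13.

13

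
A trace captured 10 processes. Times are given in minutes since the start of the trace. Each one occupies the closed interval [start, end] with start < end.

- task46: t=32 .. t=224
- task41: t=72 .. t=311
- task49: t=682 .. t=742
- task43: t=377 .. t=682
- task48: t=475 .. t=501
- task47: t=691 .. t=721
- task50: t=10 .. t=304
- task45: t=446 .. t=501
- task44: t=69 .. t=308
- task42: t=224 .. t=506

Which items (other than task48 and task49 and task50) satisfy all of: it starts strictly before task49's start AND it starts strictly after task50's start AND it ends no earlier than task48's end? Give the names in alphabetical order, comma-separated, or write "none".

task42, task43, task45

Conditions: its start is strictly before task49's start (X.start < t=682) AND its start is strictly after task50's start (X.start > t=10) AND its end is no earlier than task48's end (X.end >= t=501).
task41: start t=72 < t=682? ✓; start t=72 > t=10? ✓; end t=311 >= t=501? ✗ → no.
task42: start t=224 < t=682? ✓; start t=224 > t=10? ✓; end t=506 >= t=501? ✓ → yes.
task43: start t=377 < t=682? ✓; start t=377 > t=10? ✓; end t=682 >= t=501? ✓ → yes.
task44: start t=69 < t=682? ✓; start t=69 > t=10? ✓; end t=308 >= t=501? ✗ → no.
task45: start t=446 < t=682? ✓; start t=446 > t=10? ✓; end t=501 >= t=501? ✓ → yes.
task46: start t=32 < t=682? ✓; start t=32 > t=10? ✓; end t=224 >= t=501? ✗ → no.
task47: start t=691 < t=682? ✗; start t=691 > t=10? ✓; end t=721 >= t=501? ✓ → no.
Result: task42, task43, task45.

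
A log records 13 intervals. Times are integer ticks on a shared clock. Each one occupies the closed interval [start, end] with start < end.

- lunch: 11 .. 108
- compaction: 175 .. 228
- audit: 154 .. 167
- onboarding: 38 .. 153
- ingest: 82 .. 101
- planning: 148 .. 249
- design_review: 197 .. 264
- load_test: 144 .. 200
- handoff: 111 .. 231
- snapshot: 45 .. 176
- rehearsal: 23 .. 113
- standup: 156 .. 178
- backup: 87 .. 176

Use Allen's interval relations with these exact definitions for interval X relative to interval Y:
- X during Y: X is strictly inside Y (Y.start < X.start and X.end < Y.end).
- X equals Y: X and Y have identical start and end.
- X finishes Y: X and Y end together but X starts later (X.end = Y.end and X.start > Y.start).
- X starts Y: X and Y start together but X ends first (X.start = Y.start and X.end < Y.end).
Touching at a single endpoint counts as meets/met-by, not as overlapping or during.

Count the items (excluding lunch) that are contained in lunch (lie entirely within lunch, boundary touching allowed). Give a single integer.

1

Target lunch = [11, 108].
audit [154, 167] → after → no.
backup [87, 176] → overlapped-by → no.
compaction [175, 228] → after → no.
design_review [197, 264] → after → no.
handoff [111, 231] → after → no.
ingest [82, 101] → during → counts.
load_test [144, 200] → after → no.
onboarding [38, 153] → overlapped-by → no.
planning [148, 249] → after → no.
rehearsal [23, 113] → overlapped-by → no.
snapshot [45, 176] → overlapped-by → no.
standup [156, 178] → after → no.
Total: 1.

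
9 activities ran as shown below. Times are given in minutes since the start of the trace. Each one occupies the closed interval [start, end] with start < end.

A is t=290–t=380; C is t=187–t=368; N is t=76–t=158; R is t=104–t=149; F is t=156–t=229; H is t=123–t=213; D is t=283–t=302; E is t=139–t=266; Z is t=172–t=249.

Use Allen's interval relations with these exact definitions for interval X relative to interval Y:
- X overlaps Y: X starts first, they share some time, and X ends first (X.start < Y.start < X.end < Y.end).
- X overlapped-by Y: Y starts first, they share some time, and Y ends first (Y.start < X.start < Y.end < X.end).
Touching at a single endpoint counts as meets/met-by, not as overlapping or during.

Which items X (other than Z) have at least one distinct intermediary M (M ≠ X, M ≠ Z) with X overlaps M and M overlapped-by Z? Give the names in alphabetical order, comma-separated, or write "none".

Target Z = [t=172, t=249].
Intermediaries M with M overlapped-by Z: C.
Via C — items with X overlaps C: E, F, H.
Union: E, F, H.

E, F, H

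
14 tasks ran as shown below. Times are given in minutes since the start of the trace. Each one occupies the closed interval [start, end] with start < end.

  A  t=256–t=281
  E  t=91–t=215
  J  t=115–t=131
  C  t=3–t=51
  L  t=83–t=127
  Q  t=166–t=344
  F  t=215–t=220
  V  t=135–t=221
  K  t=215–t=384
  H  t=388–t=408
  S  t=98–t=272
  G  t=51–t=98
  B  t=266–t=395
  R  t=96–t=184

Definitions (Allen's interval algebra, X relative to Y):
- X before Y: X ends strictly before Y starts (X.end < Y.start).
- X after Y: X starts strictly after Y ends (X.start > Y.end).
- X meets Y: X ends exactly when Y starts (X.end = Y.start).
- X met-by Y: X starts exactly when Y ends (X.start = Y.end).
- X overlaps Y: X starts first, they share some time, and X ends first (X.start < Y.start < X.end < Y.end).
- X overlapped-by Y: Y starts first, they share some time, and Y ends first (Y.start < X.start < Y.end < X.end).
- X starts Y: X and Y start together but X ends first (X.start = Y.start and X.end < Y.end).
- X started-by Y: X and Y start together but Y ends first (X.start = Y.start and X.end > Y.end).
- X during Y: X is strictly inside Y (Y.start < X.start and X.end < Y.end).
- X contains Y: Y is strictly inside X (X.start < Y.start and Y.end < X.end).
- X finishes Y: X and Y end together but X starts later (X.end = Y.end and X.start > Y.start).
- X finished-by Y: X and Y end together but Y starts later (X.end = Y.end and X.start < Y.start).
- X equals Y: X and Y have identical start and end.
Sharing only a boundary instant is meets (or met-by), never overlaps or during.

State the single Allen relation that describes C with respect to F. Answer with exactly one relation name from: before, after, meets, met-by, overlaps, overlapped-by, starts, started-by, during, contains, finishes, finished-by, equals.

before

C = [t=3, t=51]; F = [t=215, t=220].
Compare endpoints: C.start < F.start, C.start < F.end, C.end < F.start, C.end < F.end.
That pattern is 'before'.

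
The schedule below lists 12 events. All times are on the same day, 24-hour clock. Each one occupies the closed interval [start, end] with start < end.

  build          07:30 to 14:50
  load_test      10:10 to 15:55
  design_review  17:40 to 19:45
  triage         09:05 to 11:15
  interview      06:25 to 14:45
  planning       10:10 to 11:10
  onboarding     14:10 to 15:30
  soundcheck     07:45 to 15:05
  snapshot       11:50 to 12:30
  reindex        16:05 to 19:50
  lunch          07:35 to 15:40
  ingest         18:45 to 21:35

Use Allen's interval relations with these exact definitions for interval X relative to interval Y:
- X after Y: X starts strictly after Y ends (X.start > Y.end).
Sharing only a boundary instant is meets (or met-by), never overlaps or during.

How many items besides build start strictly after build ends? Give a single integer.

3

Target build = [07:30, 14:50].
design_review [17:40, 19:45] → after → counts.
ingest [18:45, 21:35] → after → counts.
interview [06:25, 14:45] → overlaps → no.
load_test [10:10, 15:55] → overlapped-by → no.
lunch [07:35, 15:40] → overlapped-by → no.
onboarding [14:10, 15:30] → overlapped-by → no.
planning [10:10, 11:10] → during → no.
reindex [16:05, 19:50] → after → counts.
snapshot [11:50, 12:30] → during → no.
soundcheck [07:45, 15:05] → overlapped-by → no.
triage [09:05, 11:15] → during → no.
Total: 3.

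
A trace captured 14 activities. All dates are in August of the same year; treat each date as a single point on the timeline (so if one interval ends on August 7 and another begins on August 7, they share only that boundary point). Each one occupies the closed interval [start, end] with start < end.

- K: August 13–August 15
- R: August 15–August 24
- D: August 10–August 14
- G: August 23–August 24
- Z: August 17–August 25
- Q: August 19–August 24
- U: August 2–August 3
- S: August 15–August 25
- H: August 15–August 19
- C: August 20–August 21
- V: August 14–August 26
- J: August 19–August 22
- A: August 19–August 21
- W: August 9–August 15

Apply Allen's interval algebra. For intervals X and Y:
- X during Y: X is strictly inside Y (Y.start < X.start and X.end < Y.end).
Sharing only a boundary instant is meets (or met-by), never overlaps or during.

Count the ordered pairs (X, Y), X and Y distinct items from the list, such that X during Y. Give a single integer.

25

Checking all 182 ordered pairs for relation 'during'; matching pairs in alphabetical order:
(A, R): A during R ✓
(A, S): A during S ✓
(A, V): A during V ✓
(A, Z): A during Z ✓
(C, J): C during J ✓
(C, Q): C during Q ✓
(C, R): C during R ✓
(C, S): C during S ✓
(C, V): C during V ✓
(C, Z): C during Z ✓
(D, W): D during W ✓
(G, S): G during S ✓
(G, V): G during V ✓
(G, Z): G during Z ✓
(H, V): H during V ✓
(J, R): J during R ✓
(J, S): J during S ✓
(J, V): J during V ✓
(J, Z): J during Z ✓
(Q, S): Q during S ✓
(Q, V): Q during V ✓
(Q, Z): Q during Z ✓
(R, V): R during V ✓
(S, V): S during V ✓
... plus 1 further pairs not listed.
Count: 25.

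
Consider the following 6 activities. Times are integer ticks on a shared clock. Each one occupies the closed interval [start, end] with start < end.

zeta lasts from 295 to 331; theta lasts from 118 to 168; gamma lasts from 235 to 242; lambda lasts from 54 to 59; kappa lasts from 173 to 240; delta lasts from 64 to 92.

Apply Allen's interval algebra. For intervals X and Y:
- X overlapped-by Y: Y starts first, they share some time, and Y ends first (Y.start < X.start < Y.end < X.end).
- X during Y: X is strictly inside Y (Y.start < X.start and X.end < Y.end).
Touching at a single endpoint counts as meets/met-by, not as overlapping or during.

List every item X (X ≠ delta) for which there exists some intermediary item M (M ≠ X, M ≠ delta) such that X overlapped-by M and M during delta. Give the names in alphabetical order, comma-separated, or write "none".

Target delta = [64, 92].
Intermediaries M with M during delta: none.
Union: none.

none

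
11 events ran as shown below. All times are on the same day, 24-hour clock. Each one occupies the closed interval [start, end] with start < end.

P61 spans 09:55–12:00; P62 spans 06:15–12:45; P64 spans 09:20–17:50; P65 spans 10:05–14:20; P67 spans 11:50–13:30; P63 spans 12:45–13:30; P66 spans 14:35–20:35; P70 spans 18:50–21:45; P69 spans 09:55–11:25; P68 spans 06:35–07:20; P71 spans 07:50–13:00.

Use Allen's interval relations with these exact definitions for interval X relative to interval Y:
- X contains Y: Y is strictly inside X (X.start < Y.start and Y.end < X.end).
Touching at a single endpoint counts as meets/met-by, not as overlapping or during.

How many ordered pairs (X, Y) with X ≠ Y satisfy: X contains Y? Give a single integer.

12

Checking all 110 ordered pairs for relation 'contains'; matching pairs in alphabetical order:
(P62, P61): P62 contains P61 ✓
(P62, P68): P62 contains P68 ✓
(P62, P69): P62 contains P69 ✓
(P64, P61): P64 contains P61 ✓
(P64, P63): P64 contains P63 ✓
(P64, P65): P64 contains P65 ✓
(P64, P67): P64 contains P67 ✓
(P64, P69): P64 contains P69 ✓
(P65, P63): P65 contains P63 ✓
(P65, P67): P65 contains P67 ✓
(P71, P61): P71 contains P61 ✓
(P71, P69): P71 contains P69 ✓
Count: 12.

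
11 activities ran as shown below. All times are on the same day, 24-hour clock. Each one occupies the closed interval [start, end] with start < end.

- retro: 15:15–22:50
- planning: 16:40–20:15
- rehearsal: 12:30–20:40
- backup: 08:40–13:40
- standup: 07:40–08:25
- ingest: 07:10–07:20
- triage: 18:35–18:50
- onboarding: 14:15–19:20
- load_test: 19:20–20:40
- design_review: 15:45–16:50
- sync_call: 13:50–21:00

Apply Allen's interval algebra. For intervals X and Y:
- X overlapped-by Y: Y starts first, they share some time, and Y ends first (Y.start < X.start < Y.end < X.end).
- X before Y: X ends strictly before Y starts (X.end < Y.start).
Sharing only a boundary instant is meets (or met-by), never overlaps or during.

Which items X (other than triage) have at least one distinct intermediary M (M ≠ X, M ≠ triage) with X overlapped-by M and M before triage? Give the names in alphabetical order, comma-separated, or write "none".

Target triage = [18:35, 18:50].
Intermediaries M with M before triage: backup, design_review, ingest, standup.
Via backup — items with X overlapped-by backup: rehearsal.
Via design_review — items with X overlapped-by design_review: planning.
Via ingest — items with X overlapped-by ingest: none.
Via standup — items with X overlapped-by standup: none.
Union: planning, rehearsal.

planning, rehearsal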